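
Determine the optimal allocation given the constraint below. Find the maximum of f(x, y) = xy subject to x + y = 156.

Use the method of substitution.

Substitute y = 156 - x into f(x,y) = xy:
g(x) = x(156 - x) = 156x - x^2
g'(x) = 156 - 2x = 0  =>  x = 78
y = 156 - 78 = 78
Maximum value = 78 * 78 = 6084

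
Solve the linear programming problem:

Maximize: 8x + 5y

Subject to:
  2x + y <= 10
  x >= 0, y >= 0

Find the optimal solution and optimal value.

The feasible region has vertices at [(0, 0), (5, 0), (0, 10)].
Checking objective 8x + 5y at each vertex:
  (0, 0): 8*0 + 5*0 = 0
  (5, 0): 8*5 + 5*0 = 40
  (0, 10): 8*0 + 5*10 = 50
Maximum is 50 at (0, 10).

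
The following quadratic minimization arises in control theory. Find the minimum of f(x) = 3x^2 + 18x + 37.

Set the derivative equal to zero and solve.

f(x) = 3x^2 + 18x + 37
f'(x) = 6x + (18) = 0
x = -18/6 = -3
f(-3) = 10
Since f''(x) = 6 > 0, this is a minimum.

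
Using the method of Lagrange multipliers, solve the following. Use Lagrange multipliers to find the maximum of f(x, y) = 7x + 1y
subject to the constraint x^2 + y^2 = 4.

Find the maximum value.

Set up Lagrange conditions: grad f = lambda * grad g
  7 = 2*lambda*x
  1 = 2*lambda*y
From these: x/y = 7/1, so x = 7t, y = 1t for some t.
Substitute into constraint: (7t)^2 + (1t)^2 = 4
  t^2 * 50 = 4
  t = sqrt(4/50)
Maximum = 7*x + 1*y = (7^2 + 1^2)*t = 50 * sqrt(4/50) = sqrt(200)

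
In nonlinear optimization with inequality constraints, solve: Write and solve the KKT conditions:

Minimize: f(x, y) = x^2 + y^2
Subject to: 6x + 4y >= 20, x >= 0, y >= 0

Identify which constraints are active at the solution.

KKT conditions for min x^2 + y^2 s.t. 6x + 4y >= 20, x >= 0, y >= 0:
Stationarity: 2x = mu*6 + mu_x, 2y = mu*4 + mu_y, with mu, mu_x, mu_y >= 0
Complementary slackness: mu*(6x + 4y - 20) = 0, mu_x*x = 0, mu_y*y = 0
(0, 0) is infeasible (6*0 + 4*0 < 20), so if mu = 0 stationarity would force x = mu_x/2 >= 0, y = mu_y/2 >= 0 with mu_x*x = mu_y*y = 0, i.e. x = y = 0: contradiction. Hence mu > 0 and 6x + 4y = 20 is active.
Try x > 0, y > 0 (so mu_x = mu_y = 0): x = 6*mu/2, y = 4*mu/2
Substitute: 6*(6*mu/2) + 4*(4*mu/2) = 20
  mu*52/2 = 20 => mu = 10/13
x* = 30/13 > 0, y* = 20/13 > 0, consistent with mu_x = mu_y = 0.
f is convex and the constraints are linear, so this KKT point is the global minimum.
f* = 100/13
Active constraints: 6x + 4y >= 20 (holds with equality, mu = 10/13 > 0); x >= 0 and y >= 0 are inactive (mu_x = mu_y = 0).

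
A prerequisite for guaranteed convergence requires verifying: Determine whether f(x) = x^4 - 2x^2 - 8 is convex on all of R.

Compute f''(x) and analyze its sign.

f(x) = x^4 - 2x^2 - 8
f'(x) = 4x^3 + -4x
f''(x) = 12x^2 + -4
f''(0) = -4 < 0, so not convex near x = 0
Therefore, f is not globally convex on R.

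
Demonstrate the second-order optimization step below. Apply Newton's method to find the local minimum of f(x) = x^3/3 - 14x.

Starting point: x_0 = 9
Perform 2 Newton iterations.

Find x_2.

f(x) = x^3/3 - 14x
f'(x) = x^2 - 14, f''(x) = 2x
Newton update: x_{n+1} = x_n - (x_n^2 - 14)/(2*x_n)
Step 1: x_0 = 9, f'=67, f''=18, x_1 = 95/18
Step 2: x_1 = 95/18, f'=4489/324, f''=95/9, x_2 = 13561/3420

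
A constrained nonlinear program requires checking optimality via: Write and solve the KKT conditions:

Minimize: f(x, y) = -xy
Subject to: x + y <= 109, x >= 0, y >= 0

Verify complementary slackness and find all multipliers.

Problem: min -xy s.t. x + y <= 109 (multiplier lambda), x >= 0 (mu_x), y >= 0 (mu_y)
KKT stationarity: -y + lambda - mu_x = 0, -x + lambda - mu_y = 0, with lambda, mu_x, mu_y >= 0
Complementary slackness: lambda*(x + y - 109) = 0, mu_x*x = 0, mu_y*y = 0
If lambda = 0: y = -mu_x <= 0 and x = -mu_y <= 0 force x = y = 0 with f = 0; but x = y = 109/2 is feasible with f = -11881/4 < 0, so this is not the minimum. Hence lambda > 0 and x + y = 109.
Try x > 0, y > 0 (so mu_x = mu_y = 0): y = lambda, x = lambda => x = y = lambda
x + y = 109 => 2*lambda = 109 => lambda = 109/2
x* = y* = 109/2 > 0, consistent with mu_x = mu_y = 0.
(Any feasible point with x = 0 or y = 0 has f = 0 > -11881/4, so the minimum is not on those boundaries.)
min(-xy) = -11881/4 (i.e. max xy = 11881/4)
Multipliers: lambda = 109/2, mu_x = 0, mu_y = 0
Complementary slackness: lambda*(x + y - 109) = 109/2*(109/2 + 109/2 - 109) = 0, mu_x*x = 0*109/2 = 0, mu_y*y = 0*109/2 = 0. Satisfied.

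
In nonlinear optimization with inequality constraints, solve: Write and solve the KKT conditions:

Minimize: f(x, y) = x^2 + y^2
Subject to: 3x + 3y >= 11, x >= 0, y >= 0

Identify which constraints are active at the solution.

KKT conditions for min x^2 + y^2 s.t. 3x + 3y >= 11, x >= 0, y >= 0:
Stationarity: 2x = mu*3 + mu_x, 2y = mu*3 + mu_y, with mu, mu_x, mu_y >= 0
Complementary slackness: mu*(3x + 3y - 11) = 0, mu_x*x = 0, mu_y*y = 0
(0, 0) is infeasible (3*0 + 3*0 < 11), so if mu = 0 stationarity would force x = mu_x/2 >= 0, y = mu_y/2 >= 0 with mu_x*x = mu_y*y = 0, i.e. x = y = 0: contradiction. Hence mu > 0 and 3x + 3y = 11 is active.
Try x > 0, y > 0 (so mu_x = mu_y = 0): x = 3*mu/2, y = 3*mu/2
Substitute: 3*(3*mu/2) + 3*(3*mu/2) = 11
  mu*18/2 = 11 => mu = 11/9
x* = 11/6 > 0, y* = 11/6 > 0, consistent with mu_x = mu_y = 0.
f is convex and the constraints are linear, so this KKT point is the global minimum.
f* = 121/18
Active constraints: 3x + 3y >= 11 (holds with equality, mu = 11/9 > 0); x >= 0 and y >= 0 are inactive (mu_x = mu_y = 0).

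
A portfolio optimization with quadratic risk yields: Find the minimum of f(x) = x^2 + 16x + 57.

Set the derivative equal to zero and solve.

f(x) = x^2 + 16x + 57
f'(x) = 2x + (16) = 0
x = -16/2 = -8
f(-8) = -7
Since f''(x) = 2 > 0, this is a minimum.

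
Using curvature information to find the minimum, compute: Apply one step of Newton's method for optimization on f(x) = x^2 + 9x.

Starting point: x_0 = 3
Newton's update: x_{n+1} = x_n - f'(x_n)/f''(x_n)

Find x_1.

f(x) = x^2 + 9x
f'(x) = 2x + (9), f''(x) = 2
Newton step: x_1 = x_0 - f'(x_0)/f''(x_0)
f'(3) = 15
x_1 = 3 - 15/2 = -9/2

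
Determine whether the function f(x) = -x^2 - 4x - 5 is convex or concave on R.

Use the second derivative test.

f(x) = -x^2 - 4x - 5
f'(x) = -2x - 4
f''(x) = -2
Since f''(x) = -2 < 0 for all x, f is concave on R.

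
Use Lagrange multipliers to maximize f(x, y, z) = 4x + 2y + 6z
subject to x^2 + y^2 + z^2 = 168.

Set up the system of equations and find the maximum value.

Lagrange conditions: 4 = 2*lambda*x, 2 = 2*lambda*y, 6 = 2*lambda*z
So x:4 = y:2 = z:6, i.e. x = 4t, y = 2t, z = 6t
Constraint: t^2*(4^2 + 2^2 + 6^2) = 168
  t^2 * 56 = 168  =>  t = sqrt(3)
Maximum = 4*4t + 2*2t + 6*6t = 56*sqrt(3) = sqrt(9408)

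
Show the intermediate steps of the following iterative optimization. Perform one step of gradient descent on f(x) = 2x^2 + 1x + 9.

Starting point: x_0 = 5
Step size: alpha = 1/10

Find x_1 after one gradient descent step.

f(x) = 2x^2 + 1x + 9
f'(x) = 4x + 1
f'(5) = 4*5 + (1) = 21
x_1 = x_0 - alpha * f'(x_0) = 5 - 1/10 * 21 = 29/10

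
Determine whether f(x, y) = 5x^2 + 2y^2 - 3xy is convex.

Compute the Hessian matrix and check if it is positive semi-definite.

f(x,y) = 5x^2 + 2y^2 - 3xy
Hessian H = [[10, -3], [-3, 4]]
trace(H) = 14, det(H) = 31
Eigenvalues: (14 +/- sqrt(72)) / 2 = 11.24, 2.757
Since both eigenvalues > 0, f is convex.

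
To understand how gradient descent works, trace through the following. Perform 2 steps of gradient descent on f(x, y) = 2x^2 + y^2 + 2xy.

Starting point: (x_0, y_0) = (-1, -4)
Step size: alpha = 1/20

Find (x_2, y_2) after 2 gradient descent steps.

f(x,y) = 2x^2 + y^2 + 2xy
grad_x = 4x + 2y, grad_y = 2y + 2x
Step 1: grad = (-12, -10), (-2/5, -7/2)
Step 2: grad = (-43/5, -39/5), (3/100, -311/100)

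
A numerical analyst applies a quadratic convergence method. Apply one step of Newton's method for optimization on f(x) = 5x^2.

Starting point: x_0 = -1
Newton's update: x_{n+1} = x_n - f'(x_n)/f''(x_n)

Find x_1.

f(x) = 5x^2
f'(x) = 10x + (0), f''(x) = 10
Newton step: x_1 = x_0 - f'(x_0)/f''(x_0)
f'(-1) = -10
x_1 = -1 - -10/10 = 0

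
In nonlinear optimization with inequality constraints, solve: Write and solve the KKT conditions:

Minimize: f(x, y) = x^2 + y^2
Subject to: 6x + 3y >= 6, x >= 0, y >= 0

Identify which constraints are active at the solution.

KKT conditions for min x^2 + y^2 s.t. 6x + 3y >= 6, x >= 0, y >= 0:
Stationarity: 2x = mu*6 + mu_x, 2y = mu*3 + mu_y, with mu, mu_x, mu_y >= 0
Complementary slackness: mu*(6x + 3y - 6) = 0, mu_x*x = 0, mu_y*y = 0
(0, 0) is infeasible (6*0 + 3*0 < 6), so if mu = 0 stationarity would force x = mu_x/2 >= 0, y = mu_y/2 >= 0 with mu_x*x = mu_y*y = 0, i.e. x = y = 0: contradiction. Hence mu > 0 and 6x + 3y = 6 is active.
Try x > 0, y > 0 (so mu_x = mu_y = 0): x = 6*mu/2, y = 3*mu/2
Substitute: 6*(6*mu/2) + 3*(3*mu/2) = 6
  mu*45/2 = 6 => mu = 4/15
x* = 4/5 > 0, y* = 2/5 > 0, consistent with mu_x = mu_y = 0.
f is convex and the constraints are linear, so this KKT point is the global minimum.
f* = 4/5
Active constraints: 6x + 3y >= 6 (holds with equality, mu = 4/15 > 0); x >= 0 and y >= 0 are inactive (mu_x = mu_y = 0).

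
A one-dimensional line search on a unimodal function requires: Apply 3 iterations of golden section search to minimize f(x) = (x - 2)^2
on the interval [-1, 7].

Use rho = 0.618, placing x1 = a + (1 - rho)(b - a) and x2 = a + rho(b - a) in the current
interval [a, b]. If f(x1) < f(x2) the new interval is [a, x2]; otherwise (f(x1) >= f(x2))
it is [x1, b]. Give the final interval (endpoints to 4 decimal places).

Golden section search for min of f(x) = (x - 2)^2 on [-1, 7].
Each step: x1 = a + (1 - rho)(b - a), x2 = a + rho(b - a); if f(x1) < f(x2) keep [a, x2], otherwise keep [x1, b].
Step 1: [-1.0000, 7.0000], x1=2.0560 (f=0.0031), x2=3.9440 (f=3.7791); f(x1) < f(x2) => keep [-1.0000, 3.9440]
Step 2: [-1.0000, 3.9440], x1=0.8886 (f=1.2352), x2=2.0554 (f=0.0031); f(x1) > f(x2) => keep [0.8886, 3.9440]
Step 3: [0.8886, 3.9440], x1=2.0558 (f=0.0031), x2=2.7768 (f=0.6035); f(x1) < f(x2) => keep [0.8886, 2.7768]
Final interval: [0.8886, 2.7768]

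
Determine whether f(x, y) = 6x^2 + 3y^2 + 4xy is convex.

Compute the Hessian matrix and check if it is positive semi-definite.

f(x,y) = 6x^2 + 3y^2 + 4xy
Hessian H = [[12, 4], [4, 6]]
trace(H) = 18, det(H) = 56
Eigenvalues: (18 +/- sqrt(100)) / 2 = 14, 4
Since both eigenvalues > 0, f is convex.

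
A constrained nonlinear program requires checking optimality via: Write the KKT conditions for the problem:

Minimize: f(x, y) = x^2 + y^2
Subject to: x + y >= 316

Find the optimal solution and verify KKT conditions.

KKT conditions for min x^2 + y^2 s.t. x + y >= 316:
Stationarity: 2x = mu, 2y = mu
So x = y = mu/2.
Complementary slackness: mu*(x + y - 316) = 0
Primal feasibility: x + y >= 316; dual feasibility: mu >= 0
If mu = 0 then x = y = 0, but 0 + 0 < 316 is infeasible, so the constraint is active.
Constraint active: x + y = 2*(mu/2) = 316 => mu = 316
x = y = 158, f = 49928
Verify: stationarity 2*158 = 316 = mu; primal 158 + 158 = 316 >= 316; dual mu = 316 >= 0; complementary slackness 316*(316 - 316) = 0. All KKT conditions hold.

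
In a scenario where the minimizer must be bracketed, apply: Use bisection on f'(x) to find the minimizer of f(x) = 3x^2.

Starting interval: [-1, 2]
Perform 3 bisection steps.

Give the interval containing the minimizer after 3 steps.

Finding critical point of f(x) = 3x^2 using bisection on f'(x) = 6x + 0.
f'(x) = 0 when x = 0.
Starting interval: [-1, 2]
Step 1: mid = 1/2, f'(mid) = 3, new interval = [-1, 1/2]
Step 2: mid = -1/4, f'(mid) = -3/2, new interval = [-1/4, 1/2]
Step 3: mid = 1/8, f'(mid) = 3/4, new interval = [-1/4, 1/8]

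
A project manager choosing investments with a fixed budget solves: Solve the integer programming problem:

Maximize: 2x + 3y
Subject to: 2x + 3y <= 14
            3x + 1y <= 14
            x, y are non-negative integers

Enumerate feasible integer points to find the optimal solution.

Constraint 1: 2x + 3y <= 14
Constraint 2: 3x + 1y <= 14
Feasible x range (need y >= 0): 0 <= x <= min(14/2, 14/3) => x in {0, ..., 4}.
Enumerate feasible integer points row by row (the coefficient of y is 3 > 0, so for each x the largest feasible y gives the best value):
  x = 0: y <= min((14 - 2*0)/3, (14 - 3*0)/1) => y in {0, ..., 4}; best 2*0 + 3*4 = 12
  x = 1: y <= min((14 - 2*1)/3, (14 - 3*1)/1) => y in {0, ..., 4}; best 2*1 + 3*4 = 14
  x = 2: y <= min((14 - 2*2)/3, (14 - 3*2)/1) => y in {0, ..., 3}; best 2*2 + 3*3 = 13
  x = 3: y <= min((14 - 2*3)/3, (14 - 3*3)/1) => y in {0, ..., 2}; best 2*3 + 3*2 = 12
  x = 4: y <= min((14 - 2*4)/3, (14 - 3*4)/1) => y in {0, ..., 2}; best 2*4 + 3*2 = 14
The maximum 2x + 3y = 14 is achieved at x = 1, y = 4.
(The same value 14 is also attained at (4, 2).)
Check: 2*1 + 3*4 = 14 <= 14 and 3*1 + 1*4 = 7 <= 14.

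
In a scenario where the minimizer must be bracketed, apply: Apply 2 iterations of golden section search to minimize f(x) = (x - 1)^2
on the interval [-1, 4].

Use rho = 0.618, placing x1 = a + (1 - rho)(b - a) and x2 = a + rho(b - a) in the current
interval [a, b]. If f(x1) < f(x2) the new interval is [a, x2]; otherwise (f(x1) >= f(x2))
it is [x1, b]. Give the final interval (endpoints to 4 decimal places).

Golden section search for min of f(x) = (x - 1)^2 on [-1, 4].
Each step: x1 = a + (1 - rho)(b - a), x2 = a + rho(b - a); if f(x1) < f(x2) keep [a, x2], otherwise keep [x1, b].
Step 1: [-1.0000, 4.0000], x1=0.9100 (f=0.0081), x2=2.0900 (f=1.1881); f(x1) < f(x2) => keep [-1.0000, 2.0900]
Step 2: [-1.0000, 2.0900], x1=0.1804 (f=0.6718), x2=0.9096 (f=0.0082); f(x1) > f(x2) => keep [0.1804, 2.0900]
Final interval: [0.1804, 2.0900]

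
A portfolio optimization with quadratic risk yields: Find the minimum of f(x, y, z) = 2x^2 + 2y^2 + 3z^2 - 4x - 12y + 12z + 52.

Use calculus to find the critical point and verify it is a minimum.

f(x,y,z) = 2x^2 + 2y^2 + 3z^2 - 4x - 12y + 12z + 52
df/dx = 4x + (-4) = 0 => x = 1
df/dy = 4y + (-12) = 0 => y = 3
df/dz = 6z + (12) = 0 => z = -2
f(1,3,-2) = 2*(1)^2 + 2*(3)^2 + 3*(-2)^2 + -4*(1) + -12*(3) + 12*(-2) + 52 = 20
Hessian is diagonal with entries 4, 4, 6 > 0, confirmed minimum.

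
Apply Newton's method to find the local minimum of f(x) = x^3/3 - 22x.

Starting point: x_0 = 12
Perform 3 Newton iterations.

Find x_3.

f(x) = x^3/3 - 22x
f'(x) = x^2 - 22, f''(x) = 2x
Newton update: x_{n+1} = x_n - (x_n^2 - 22)/(2*x_n)
Step 1: x_0 = 12, f'=122, f''=24, x_1 = 83/12
Step 2: x_1 = 83/12, f'=3721/144, f''=83/6, x_2 = 10057/1992
Step 3: x_2 = 10057/1992, f'=13845841/3968064, f''=10057/996, x_3 = 188440657/40067088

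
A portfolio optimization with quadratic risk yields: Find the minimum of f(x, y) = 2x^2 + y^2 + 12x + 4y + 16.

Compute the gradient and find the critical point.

f(x,y) = 2x^2 + y^2 + 12x + 4y + 16
df/dx = 4x + (12) = 0  =>  x = -3
df/dy = 2y + (4) = 0  =>  y = -2
f(-3, -2) = 2*(-3)^2 + 1*(-2)^2 + 12*(-3) + 4*(-2) + 16 = -6
Hessian is diagonal with entries 4, 2 > 0, so this is a minimum.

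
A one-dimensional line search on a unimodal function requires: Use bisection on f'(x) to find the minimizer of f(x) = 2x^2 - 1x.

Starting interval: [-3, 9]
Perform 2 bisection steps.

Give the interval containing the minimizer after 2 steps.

Finding critical point of f(x) = 2x^2 - 1x using bisection on f'(x) = 4x + -1.
f'(x) = 0 when x = 1/4.
Starting interval: [-3, 9]
Step 1: mid = 3, f'(mid) = 11, new interval = [-3, 3]
Step 2: mid = 0, f'(mid) = -1, new interval = [0, 3]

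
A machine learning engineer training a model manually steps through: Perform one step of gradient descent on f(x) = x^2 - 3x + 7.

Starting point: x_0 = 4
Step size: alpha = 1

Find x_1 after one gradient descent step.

f(x) = x^2 - 3x + 7
f'(x) = 2x - 3
f'(4) = 2*4 + (-3) = 5
x_1 = x_0 - alpha * f'(x_0) = 4 - 1 * 5 = -1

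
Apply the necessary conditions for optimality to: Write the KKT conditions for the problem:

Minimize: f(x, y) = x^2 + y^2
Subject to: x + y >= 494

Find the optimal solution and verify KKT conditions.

KKT conditions for min x^2 + y^2 s.t. x + y >= 494:
Stationarity: 2x = mu, 2y = mu
So x = y = mu/2.
Complementary slackness: mu*(x + y - 494) = 0
Primal feasibility: x + y >= 494; dual feasibility: mu >= 0
If mu = 0 then x = y = 0, but 0 + 0 < 494 is infeasible, so the constraint is active.
Constraint active: x + y = 2*(mu/2) = 494 => mu = 494
x = y = 247, f = 122018
Verify: stationarity 2*247 = 494 = mu; primal 247 + 247 = 494 >= 494; dual mu = 494 >= 0; complementary slackness 494*(494 - 494) = 0. All KKT conditions hold.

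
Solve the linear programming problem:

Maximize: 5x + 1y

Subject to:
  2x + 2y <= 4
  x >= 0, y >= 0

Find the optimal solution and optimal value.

The feasible region has vertices at [(0, 0), (2, 0), (0, 2)].
Checking objective 5x + 1y at each vertex:
  (0, 0): 5*0 + 1*0 = 0
  (2, 0): 5*2 + 1*0 = 10
  (0, 2): 5*0 + 1*2 = 2
Maximum is 10 at (2, 0).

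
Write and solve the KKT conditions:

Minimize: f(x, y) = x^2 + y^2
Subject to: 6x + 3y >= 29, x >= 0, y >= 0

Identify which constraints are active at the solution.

KKT conditions for min x^2 + y^2 s.t. 6x + 3y >= 29, x >= 0, y >= 0:
Stationarity: 2x = mu*6 + mu_x, 2y = mu*3 + mu_y, with mu, mu_x, mu_y >= 0
Complementary slackness: mu*(6x + 3y - 29) = 0, mu_x*x = 0, mu_y*y = 0
(0, 0) is infeasible (6*0 + 3*0 < 29), so if mu = 0 stationarity would force x = mu_x/2 >= 0, y = mu_y/2 >= 0 with mu_x*x = mu_y*y = 0, i.e. x = y = 0: contradiction. Hence mu > 0 and 6x + 3y = 29 is active.
Try x > 0, y > 0 (so mu_x = mu_y = 0): x = 6*mu/2, y = 3*mu/2
Substitute: 6*(6*mu/2) + 3*(3*mu/2) = 29
  mu*45/2 = 29 => mu = 58/45
x* = 58/15 > 0, y* = 29/15 > 0, consistent with mu_x = mu_y = 0.
f is convex and the constraints are linear, so this KKT point is the global minimum.
f* = 841/45
Active constraints: 6x + 3y >= 29 (holds with equality, mu = 58/45 > 0); x >= 0 and y >= 0 are inactive (mu_x = mu_y = 0).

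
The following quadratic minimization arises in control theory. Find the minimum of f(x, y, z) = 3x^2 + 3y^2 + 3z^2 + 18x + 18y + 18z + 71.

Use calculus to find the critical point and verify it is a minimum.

f(x,y,z) = 3x^2 + 3y^2 + 3z^2 + 18x + 18y + 18z + 71
df/dx = 6x + (18) = 0 => x = -3
df/dy = 6y + (18) = 0 => y = -3
df/dz = 6z + (18) = 0 => z = -3
f(-3,-3,-3) = 3*(-3)^2 + 3*(-3)^2 + 3*(-3)^2 + 18*(-3) + 18*(-3) + 18*(-3) + 71 = -10
Hessian is diagonal with entries 6, 6, 6 > 0, confirmed minimum.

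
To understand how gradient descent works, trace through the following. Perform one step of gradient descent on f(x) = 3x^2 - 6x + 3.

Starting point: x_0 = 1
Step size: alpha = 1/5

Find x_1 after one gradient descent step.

f(x) = 3x^2 - 6x + 3
f'(x) = 6x - 6
f'(1) = 6*1 + (-6) = 0
x_1 = x_0 - alpha * f'(x_0) = 1 - 1/5 * 0 = 1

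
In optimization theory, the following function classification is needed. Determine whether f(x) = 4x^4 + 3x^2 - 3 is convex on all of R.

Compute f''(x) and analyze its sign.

f(x) = 4x^4 + 3x^2 - 3
f'(x) = 16x^3 + 6x
f''(x) = 48x^2 + 6
f''(x) = 48x^2 + 6 >= 6 > 0 for all x
Therefore, f is convex on R.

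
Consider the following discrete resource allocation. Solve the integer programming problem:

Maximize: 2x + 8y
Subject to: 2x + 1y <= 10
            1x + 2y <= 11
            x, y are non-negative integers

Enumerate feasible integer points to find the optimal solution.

Constraint 1: 2x + 1y <= 10
Constraint 2: 1x + 2y <= 11
Feasible x range (need y >= 0): 0 <= x <= min(10/2, 11/1) => x in {0, ..., 5}.
Enumerate feasible integer points row by row (the coefficient of y is 8 > 0, so for each x the largest feasible y gives the best value):
  x = 0: y <= min((10 - 2*0)/1, (11 - 1*0)/2) => y in {0, ..., 5}; best 2*0 + 8*5 = 40
  x = 1: y <= min((10 - 2*1)/1, (11 - 1*1)/2) => y in {0, ..., 5}; best 2*1 + 8*5 = 42
  x = 2: y <= min((10 - 2*2)/1, (11 - 1*2)/2) => y in {0, ..., 4}; best 2*2 + 8*4 = 36
  x = 3: y <= min((10 - 2*3)/1, (11 - 1*3)/2) => y in {0, ..., 4}; best 2*3 + 8*4 = 38
  x = 4: y <= min((10 - 2*4)/1, (11 - 1*4)/2) => y in {0, ..., 2}; best 2*4 + 8*2 = 24
  x = 5: y <= min((10 - 2*5)/1, (11 - 1*5)/2) => y in {0}; best 2*5 + 8*0 = 10
The maximum 2x + 8y = 42 is achieved at x = 1, y = 5.
Check: 2*1 + 1*5 = 7 <= 10 and 1*1 + 2*5 = 11 <= 11.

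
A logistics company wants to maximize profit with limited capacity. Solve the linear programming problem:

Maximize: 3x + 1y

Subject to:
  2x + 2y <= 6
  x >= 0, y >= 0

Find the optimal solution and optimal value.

The feasible region has vertices at [(0, 0), (3, 0), (0, 3)].
Checking objective 3x + 1y at each vertex:
  (0, 0): 3*0 + 1*0 = 0
  (3, 0): 3*3 + 1*0 = 9
  (0, 3): 3*0 + 1*3 = 3
Maximum is 9 at (3, 0).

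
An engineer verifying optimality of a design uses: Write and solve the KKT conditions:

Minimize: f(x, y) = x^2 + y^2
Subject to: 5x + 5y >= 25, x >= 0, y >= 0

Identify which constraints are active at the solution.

KKT conditions for min x^2 + y^2 s.t. 5x + 5y >= 25, x >= 0, y >= 0:
Stationarity: 2x = mu*5 + mu_x, 2y = mu*5 + mu_y, with mu, mu_x, mu_y >= 0
Complementary slackness: mu*(5x + 5y - 25) = 0, mu_x*x = 0, mu_y*y = 0
(0, 0) is infeasible (5*0 + 5*0 < 25), so if mu = 0 stationarity would force x = mu_x/2 >= 0, y = mu_y/2 >= 0 with mu_x*x = mu_y*y = 0, i.e. x = y = 0: contradiction. Hence mu > 0 and 5x + 5y = 25 is active.
Try x > 0, y > 0 (so mu_x = mu_y = 0): x = 5*mu/2, y = 5*mu/2
Substitute: 5*(5*mu/2) + 5*(5*mu/2) = 25
  mu*50/2 = 25 => mu = 1
x* = 5/2 > 0, y* = 5/2 > 0, consistent with mu_x = mu_y = 0.
f is convex and the constraints are linear, so this KKT point is the global minimum.
f* = 25/2
Active constraints: 5x + 5y >= 25 (holds with equality, mu = 1 > 0); x >= 0 and y >= 0 are inactive (mu_x = mu_y = 0).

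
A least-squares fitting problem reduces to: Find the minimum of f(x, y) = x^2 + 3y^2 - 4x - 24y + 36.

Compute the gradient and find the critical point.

f(x,y) = x^2 + 3y^2 - 4x - 24y + 36
df/dx = 2x + (-4) = 0  =>  x = 2
df/dy = 6y + (-24) = 0  =>  y = 4
f(2, 4) = 1*(2)^2 + 3*(4)^2 + -4*(2) + -24*(4) + 36 = -16
Hessian is diagonal with entries 2, 6 > 0, so this is a minimum.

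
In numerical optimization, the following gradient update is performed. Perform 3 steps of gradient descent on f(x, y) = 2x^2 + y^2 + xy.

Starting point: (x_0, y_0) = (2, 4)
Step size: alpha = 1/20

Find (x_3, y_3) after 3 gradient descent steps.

f(x,y) = 2x^2 + y^2 + xy
grad_x = 4x + 1y, grad_y = 2y + 1x
Step 1: grad = (12, 10), (7/5, 7/2)
Step 2: grad = (91/10, 42/5), (189/200, 77/25)
Step 3: grad = (343/50, 1421/200), (301/500, 10899/4000)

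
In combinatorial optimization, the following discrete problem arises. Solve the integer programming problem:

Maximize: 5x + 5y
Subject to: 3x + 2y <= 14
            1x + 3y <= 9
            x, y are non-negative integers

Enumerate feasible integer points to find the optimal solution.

Constraint 1: 3x + 2y <= 14
Constraint 2: 1x + 3y <= 9
Feasible x range (need y >= 0): 0 <= x <= min(14/3, 9/1) => x in {0, ..., 4}.
Enumerate feasible integer points row by row (the coefficient of y is 5 > 0, so for each x the largest feasible y gives the best value):
  x = 0: y <= min((14 - 3*0)/2, (9 - 1*0)/3) => y in {0, ..., 3}; best 5*0 + 5*3 = 15
  x = 1: y <= min((14 - 3*1)/2, (9 - 1*1)/3) => y in {0, ..., 2}; best 5*1 + 5*2 = 15
  x = 2: y <= min((14 - 3*2)/2, (9 - 1*2)/3) => y in {0, ..., 2}; best 5*2 + 5*2 = 20
  x = 3: y <= min((14 - 3*3)/2, (9 - 1*3)/3) => y in {0, ..., 2}; best 5*3 + 5*2 = 25
  x = 4: y <= min((14 - 3*4)/2, (9 - 1*4)/3) => y in {0, ..., 1}; best 5*4 + 5*1 = 25
The maximum 5x + 5y = 25 is achieved at x = 3, y = 2.
(The same value 25 is also attained at (4, 1).)
Check: 3*3 + 2*2 = 13 <= 14 and 1*3 + 3*2 = 9 <= 9.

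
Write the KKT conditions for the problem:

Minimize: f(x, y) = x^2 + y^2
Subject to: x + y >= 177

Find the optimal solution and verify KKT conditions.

KKT conditions for min x^2 + y^2 s.t. x + y >= 177:
Stationarity: 2x = mu, 2y = mu
So x = y = mu/2.
Complementary slackness: mu*(x + y - 177) = 0
Primal feasibility: x + y >= 177; dual feasibility: mu >= 0
If mu = 0 then x = y = 0, but 0 + 0 < 177 is infeasible, so the constraint is active.
Constraint active: x + y = 2*(mu/2) = 177 => mu = 177
x = y = 177/2, f = 31329/2
Verify: stationarity 2*(177/2) = 177 = mu; primal 177/2 + 177/2 = 177 >= 177; dual mu = 177 >= 0; complementary slackness 177*(177 - 177) = 0. All KKT conditions hold.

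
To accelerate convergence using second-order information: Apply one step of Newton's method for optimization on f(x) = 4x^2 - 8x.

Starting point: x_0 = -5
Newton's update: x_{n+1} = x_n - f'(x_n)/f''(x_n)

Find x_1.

f(x) = 4x^2 - 8x
f'(x) = 8x + (-8), f''(x) = 8
Newton step: x_1 = x_0 - f'(x_0)/f''(x_0)
f'(-5) = -48
x_1 = -5 - -48/8 = 1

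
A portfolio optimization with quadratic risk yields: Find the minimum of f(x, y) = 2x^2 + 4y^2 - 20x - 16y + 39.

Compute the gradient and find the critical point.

f(x,y) = 2x^2 + 4y^2 - 20x - 16y + 39
df/dx = 4x + (-20) = 0  =>  x = 5
df/dy = 8y + (-16) = 0  =>  y = 2
f(5, 2) = 2*(5)^2 + 4*(2)^2 + -20*(5) + -16*(2) + 39 = -27
Hessian is diagonal with entries 4, 8 > 0, so this is a minimum.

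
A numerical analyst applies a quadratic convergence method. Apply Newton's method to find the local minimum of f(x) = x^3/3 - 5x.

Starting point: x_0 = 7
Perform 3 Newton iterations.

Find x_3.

f(x) = x^3/3 - 5x
f'(x) = x^2 - 5, f''(x) = 2x
Newton update: x_{n+1} = x_n - (x_n^2 - 5)/(2*x_n)
Step 1: x_0 = 7, f'=44, f''=14, x_1 = 27/7
Step 2: x_1 = 27/7, f'=484/49, f''=54/7, x_2 = 487/189
Step 3: x_2 = 487/189, f'=58564/35721, f''=974/189, x_3 = 207887/92043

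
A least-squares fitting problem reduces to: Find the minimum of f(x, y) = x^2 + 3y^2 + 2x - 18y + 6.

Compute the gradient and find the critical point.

f(x,y) = x^2 + 3y^2 + 2x - 18y + 6
df/dx = 2x + (2) = 0  =>  x = -1
df/dy = 6y + (-18) = 0  =>  y = 3
f(-1, 3) = 1*(-1)^2 + 3*(3)^2 + 2*(-1) + -18*(3) + 6 = -22
Hessian is diagonal with entries 2, 6 > 0, so this is a minimum.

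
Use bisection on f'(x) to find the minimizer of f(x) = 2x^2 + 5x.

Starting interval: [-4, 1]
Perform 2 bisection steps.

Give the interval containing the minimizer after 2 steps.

Finding critical point of f(x) = 2x^2 + 5x using bisection on f'(x) = 4x + 5.
f'(x) = 0 when x = -5/4.
Starting interval: [-4, 1]
Step 1: mid = -3/2, f'(mid) = -1, new interval = [-3/2, 1]
Step 2: mid = -1/4, f'(mid) = 4, new interval = [-3/2, -1/4]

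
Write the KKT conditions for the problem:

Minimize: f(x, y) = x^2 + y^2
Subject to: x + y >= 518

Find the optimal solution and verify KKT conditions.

KKT conditions for min x^2 + y^2 s.t. x + y >= 518:
Stationarity: 2x = mu, 2y = mu
So x = y = mu/2.
Complementary slackness: mu*(x + y - 518) = 0
Primal feasibility: x + y >= 518; dual feasibility: mu >= 0
If mu = 0 then x = y = 0, but 0 + 0 < 518 is infeasible, so the constraint is active.
Constraint active: x + y = 2*(mu/2) = 518 => mu = 518
x = y = 259, f = 134162
Verify: stationarity 2*259 = 518 = mu; primal 259 + 259 = 518 >= 518; dual mu = 518 >= 0; complementary slackness 518*(518 - 518) = 0. All KKT conditions hold.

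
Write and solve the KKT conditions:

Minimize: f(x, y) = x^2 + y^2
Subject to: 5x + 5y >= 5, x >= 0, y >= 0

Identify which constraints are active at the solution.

KKT conditions for min x^2 + y^2 s.t. 5x + 5y >= 5, x >= 0, y >= 0:
Stationarity: 2x = mu*5 + mu_x, 2y = mu*5 + mu_y, with mu, mu_x, mu_y >= 0
Complementary slackness: mu*(5x + 5y - 5) = 0, mu_x*x = 0, mu_y*y = 0
(0, 0) is infeasible (5*0 + 5*0 < 5), so if mu = 0 stationarity would force x = mu_x/2 >= 0, y = mu_y/2 >= 0 with mu_x*x = mu_y*y = 0, i.e. x = y = 0: contradiction. Hence mu > 0 and 5x + 5y = 5 is active.
Try x > 0, y > 0 (so mu_x = mu_y = 0): x = 5*mu/2, y = 5*mu/2
Substitute: 5*(5*mu/2) + 5*(5*mu/2) = 5
  mu*50/2 = 5 => mu = 1/5
x* = 1/2 > 0, y* = 1/2 > 0, consistent with mu_x = mu_y = 0.
f is convex and the constraints are linear, so this KKT point is the global minimum.
f* = 1/2
Active constraints: 5x + 5y >= 5 (holds with equality, mu = 1/5 > 0); x >= 0 and y >= 0 are inactive (mu_x = mu_y = 0).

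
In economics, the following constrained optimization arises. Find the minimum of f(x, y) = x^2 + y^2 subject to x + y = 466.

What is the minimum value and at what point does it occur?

Substitute y = 466 - x into f(x,y) = x^2 + y^2:
g(x) = x^2 + (466 - x)^2 = 2x^2 - 932x + 217156
g'(x) = 4x - 932 = 0  =>  x = 233
y = 466 - 233 = 233
Minimum value = 233^2 + 233^2 = 108578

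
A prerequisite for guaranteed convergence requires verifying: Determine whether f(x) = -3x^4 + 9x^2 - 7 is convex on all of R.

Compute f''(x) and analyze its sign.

f(x) = -3x^4 + 9x^2 - 7
f'(x) = -12x^3 + 18x
f''(x) = -36x^2 + 18
f''(x) = -36x^2 + 18 -> -inf as |x| -> inf
Therefore, f is not globally convex on R.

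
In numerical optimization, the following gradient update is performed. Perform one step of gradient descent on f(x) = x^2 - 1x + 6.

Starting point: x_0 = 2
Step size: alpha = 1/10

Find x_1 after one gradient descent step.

f(x) = x^2 - 1x + 6
f'(x) = 2x - 1
f'(2) = 2*2 + (-1) = 3
x_1 = x_0 - alpha * f'(x_0) = 2 - 1/10 * 3 = 17/10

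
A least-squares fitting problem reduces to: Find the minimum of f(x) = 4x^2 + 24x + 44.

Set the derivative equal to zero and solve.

f(x) = 4x^2 + 24x + 44
f'(x) = 8x + (24) = 0
x = -24/8 = -3
f(-3) = 8
Since f''(x) = 8 > 0, this is a minimum.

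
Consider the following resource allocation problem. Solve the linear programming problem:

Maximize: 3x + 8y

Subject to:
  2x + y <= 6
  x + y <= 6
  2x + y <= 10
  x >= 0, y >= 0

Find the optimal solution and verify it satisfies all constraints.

Feasible vertices: (0, 0), (0, 6), (3, 0)
Objective 3x + 8y at each vertex:
  (0, 0): 0
  (0, 6): 48
  (3, 0): 9
Maximum is 48 at (0, 6).
Verify constraints at (x, y) = (0, 6):
  2*0 + 1*6 = 6 <= 6 (active)
  1*0 + 1*6 = 6 <= 6 (active)
  2*0 + 1*6 = 6 <= 10
  x = 0 >= 0, y = 6 >= 0. All constraints satisfied.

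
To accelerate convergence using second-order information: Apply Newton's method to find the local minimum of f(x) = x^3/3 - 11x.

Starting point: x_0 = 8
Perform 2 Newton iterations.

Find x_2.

f(x) = x^3/3 - 11x
f'(x) = x^2 - 11, f''(x) = 2x
Newton update: x_{n+1} = x_n - (x_n^2 - 11)/(2*x_n)
Step 1: x_0 = 8, f'=53, f''=16, x_1 = 75/16
Step 2: x_1 = 75/16, f'=2809/256, f''=75/8, x_2 = 8441/2400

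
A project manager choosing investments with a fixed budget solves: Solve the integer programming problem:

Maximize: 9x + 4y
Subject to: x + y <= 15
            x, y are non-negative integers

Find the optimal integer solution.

Objective: 9x + 4y, constraint: x + y <= 15
Coefficient of x is 9 >= coefficient of y is 4, so allocate the entire budget to x.
Optimal: x = 15, y = 0, value = 135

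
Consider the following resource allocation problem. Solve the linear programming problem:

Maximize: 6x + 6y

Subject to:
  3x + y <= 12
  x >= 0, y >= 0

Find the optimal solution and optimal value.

The feasible region has vertices at [(0, 0), (4, 0), (0, 12)].
Checking objective 6x + 6y at each vertex:
  (0, 0): 6*0 + 6*0 = 0
  (4, 0): 6*4 + 6*0 = 24
  (0, 12): 6*0 + 6*12 = 72
Maximum is 72 at (0, 12).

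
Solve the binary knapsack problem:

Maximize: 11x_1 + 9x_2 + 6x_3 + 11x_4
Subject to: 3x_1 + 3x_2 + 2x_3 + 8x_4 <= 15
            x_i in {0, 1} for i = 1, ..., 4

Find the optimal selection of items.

Items: item 1 (v=11, w=3), item 2 (v=9, w=3), item 3 (v=6, w=2), item 4 (v=11, w=8)
Capacity: 15
Checking all 16 subsets (w = total weight, v = total value):
  {}: w = 0, v = 0
  {1}: w = 3, v = 11
  {2}: w = 3, v = 9
  {3}: w = 2, v = 6
  {4}: w = 8, v = 11
  {1, 2}: w = 6, v = 20
  {1, 3}: w = 5, v = 17
  {1, 4}: w = 11, v = 22
  {2, 3}: w = 5, v = 15
  {2, 4}: w = 11, v = 20
  {3, 4}: w = 10, v = 17
  {1, 2, 3}: w = 8, v = 26
  {1, 2, 4}: w = 14, v = 31
  {1, 3, 4}: w = 13, v = 28
  {2, 3, 4}: w = 13, v = 26
  {1, 2, 3, 4}: w = 16 > 15, infeasible
Best feasible subset: items [1, 2, 4]
Total weight: 14 <= 15, total value: 31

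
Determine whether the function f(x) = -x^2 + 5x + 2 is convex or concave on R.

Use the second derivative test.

f(x) = -x^2 + 5x + 2
f'(x) = -2x + 5
f''(x) = -2
Since f''(x) = -2 < 0 for all x, f is concave on R.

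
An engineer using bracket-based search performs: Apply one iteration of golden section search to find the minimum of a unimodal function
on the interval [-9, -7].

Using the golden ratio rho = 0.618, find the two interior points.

Golden section search on [-9, -7].
Golden ratio rho = 0.618 (approx).
Interior points:
  x_1 = -9 + (1-0.618)*2 = -8.2360
  x_2 = -9 + 0.618*2 = -7.7640
Compare f(x_1) and f(x_2) to determine which subinterval to keep.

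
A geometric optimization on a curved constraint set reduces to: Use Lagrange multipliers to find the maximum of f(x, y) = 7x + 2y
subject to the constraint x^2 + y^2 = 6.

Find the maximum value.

Set up Lagrange conditions: grad f = lambda * grad g
  7 = 2*lambda*x
  2 = 2*lambda*y
From these: x/y = 7/2, so x = 7t, y = 2t for some t.
Substitute into constraint: (7t)^2 + (2t)^2 = 6
  t^2 * 53 = 6
  t = sqrt(6/53)
Maximum = 7*x + 2*y = (7^2 + 2^2)*t = 53 * sqrt(6/53) = sqrt(318)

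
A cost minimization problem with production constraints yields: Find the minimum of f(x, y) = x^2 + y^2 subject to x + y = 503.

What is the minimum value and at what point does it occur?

Substitute y = 503 - x into f(x,y) = x^2 + y^2:
g(x) = x^2 + (503 - x)^2 = 2x^2 - 1006x + 253009
g'(x) = 4x - 1006 = 0  =>  x = 503/2
y = 503 - 503/2 = 503/2
Minimum value = (503/2)^2 + (503/2)^2 = 253009/2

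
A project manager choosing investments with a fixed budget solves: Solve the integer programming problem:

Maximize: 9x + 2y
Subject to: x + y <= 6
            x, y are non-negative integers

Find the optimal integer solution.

Objective: 9x + 2y, constraint: x + y <= 6
Coefficient of x is 9 >= coefficient of y is 2, so allocate the entire budget to x.
Optimal: x = 6, y = 0, value = 54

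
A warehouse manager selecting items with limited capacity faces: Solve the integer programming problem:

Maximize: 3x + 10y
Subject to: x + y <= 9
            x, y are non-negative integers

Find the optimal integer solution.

Objective: 3x + 10y, constraint: x + y <= 9
Coefficient of y is 10 > coefficient of x is 3, so allocate the entire budget to y.
Optimal: x = 0, y = 9, value = 90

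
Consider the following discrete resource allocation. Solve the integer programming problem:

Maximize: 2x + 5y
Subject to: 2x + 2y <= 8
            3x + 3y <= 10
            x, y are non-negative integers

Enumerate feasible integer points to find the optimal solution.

Constraint 1: 2x + 2y <= 8
Constraint 2: 3x + 3y <= 10
Feasible x range (need y >= 0): 0 <= x <= min(8/2, 10/3) => x in {0, ..., 3}.
Enumerate feasible integer points row by row (the coefficient of y is 5 > 0, so for each x the largest feasible y gives the best value):
  x = 0: y <= min((8 - 2*0)/2, (10 - 3*0)/3) => y in {0, ..., 3}; best 2*0 + 5*3 = 15
  x = 1: y <= min((8 - 2*1)/2, (10 - 3*1)/3) => y in {0, ..., 2}; best 2*1 + 5*2 = 12
  x = 2: y <= min((8 - 2*2)/2, (10 - 3*2)/3) => y in {0, ..., 1}; best 2*2 + 5*1 = 9
  x = 3: y <= min((8 - 2*3)/2, (10 - 3*3)/3) => y in {0}; best 2*3 + 5*0 = 6
The maximum 2x + 5y = 15 is achieved at x = 0, y = 3.
Check: 2*0 + 2*3 = 6 <= 8 and 3*0 + 3*3 = 9 <= 10.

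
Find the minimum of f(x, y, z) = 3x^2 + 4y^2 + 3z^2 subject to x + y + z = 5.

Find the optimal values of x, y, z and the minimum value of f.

Using Lagrange multipliers on f = 3x^2 + 4y^2 + 3z^2 with constraint x + y + z = 5:
Conditions: 2*3*x = lambda, 2*4*y = lambda, 2*3*z = lambda
So x = lambda/6, y = lambda/8, z = lambda/6
Substituting into constraint: lambda * (11/24) = 5
lambda = 120/11
x = 20/11, y = 15/11, z = 20/11
Minimum value = 300/11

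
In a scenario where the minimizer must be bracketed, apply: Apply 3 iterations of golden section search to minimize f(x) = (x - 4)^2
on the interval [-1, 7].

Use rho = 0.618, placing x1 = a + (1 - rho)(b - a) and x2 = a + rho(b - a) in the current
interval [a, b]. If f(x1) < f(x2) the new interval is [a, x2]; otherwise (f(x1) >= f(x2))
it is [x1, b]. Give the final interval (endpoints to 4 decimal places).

Golden section search for min of f(x) = (x - 4)^2 on [-1, 7].
Each step: x1 = a + (1 - rho)(b - a), x2 = a + rho(b - a); if f(x1) < f(x2) keep [a, x2], otherwise keep [x1, b].
Step 1: [-1.0000, 7.0000], x1=2.0560 (f=3.7791), x2=3.9440 (f=0.0031); f(x1) > f(x2) => keep [2.0560, 7.0000]
Step 2: [2.0560, 7.0000], x1=3.9446 (f=0.0031), x2=5.1114 (f=1.2352); f(x1) < f(x2) => keep [2.0560, 5.1114]
Step 3: [2.0560, 5.1114], x1=3.2232 (f=0.6035), x2=3.9442 (f=0.0031); f(x1) > f(x2) => keep [3.2232, 5.1114]
Final interval: [3.2232, 5.1114]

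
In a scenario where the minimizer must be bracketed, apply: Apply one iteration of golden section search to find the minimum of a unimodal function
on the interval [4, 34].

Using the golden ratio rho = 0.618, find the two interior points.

Golden section search on [4, 34].
Golden ratio rho = 0.618 (approx).
Interior points:
  x_1 = 4 + (1-0.618)*30 = 15.4600
  x_2 = 4 + 0.618*30 = 22.5400
Compare f(x_1) and f(x_2) to determine which subinterval to keep.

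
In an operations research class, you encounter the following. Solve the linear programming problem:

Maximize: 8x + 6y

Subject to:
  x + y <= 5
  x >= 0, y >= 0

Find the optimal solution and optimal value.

The feasible region has vertices at [(0, 0), (5, 0), (0, 5)].
Checking objective 8x + 6y at each vertex:
  (0, 0): 8*0 + 6*0 = 0
  (5, 0): 8*5 + 6*0 = 40
  (0, 5): 8*0 + 6*5 = 30
Maximum is 40 at (5, 0).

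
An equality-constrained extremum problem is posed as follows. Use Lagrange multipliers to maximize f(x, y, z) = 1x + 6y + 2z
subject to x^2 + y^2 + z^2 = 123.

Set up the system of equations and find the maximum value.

Lagrange conditions: 1 = 2*lambda*x, 6 = 2*lambda*y, 2 = 2*lambda*z
So x:1 = y:6 = z:2, i.e. x = 1t, y = 6t, z = 2t
Constraint: t^2*(1^2 + 6^2 + 2^2) = 123
  t^2 * 41 = 123  =>  t = sqrt(3)
Maximum = 1*1t + 6*6t + 2*2t = 41*sqrt(3) = sqrt(5043)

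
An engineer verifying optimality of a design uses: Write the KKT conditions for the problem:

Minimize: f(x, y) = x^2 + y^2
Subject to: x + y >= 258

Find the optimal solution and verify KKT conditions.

KKT conditions for min x^2 + y^2 s.t. x + y >= 258:
Stationarity: 2x = mu, 2y = mu
So x = y = mu/2.
Complementary slackness: mu*(x + y - 258) = 0
Primal feasibility: x + y >= 258; dual feasibility: mu >= 0
If mu = 0 then x = y = 0, but 0 + 0 < 258 is infeasible, so the constraint is active.
Constraint active: x + y = 2*(mu/2) = 258 => mu = 258
x = y = 129, f = 33282
Verify: stationarity 2*129 = 258 = mu; primal 129 + 129 = 258 >= 258; dual mu = 258 >= 0; complementary slackness 258*(258 - 258) = 0. All KKT conditions hold.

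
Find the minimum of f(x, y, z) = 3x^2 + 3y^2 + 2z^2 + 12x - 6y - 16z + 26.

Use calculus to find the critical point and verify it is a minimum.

f(x,y,z) = 3x^2 + 3y^2 + 2z^2 + 12x - 6y - 16z + 26
df/dx = 6x + (12) = 0 => x = -2
df/dy = 6y + (-6) = 0 => y = 1
df/dz = 4z + (-16) = 0 => z = 4
f(-2,1,4) = 3*(-2)^2 + 3*(1)^2 + 2*(4)^2 + 12*(-2) + -6*(1) + -16*(4) + 26 = -21
Hessian is diagonal with entries 6, 6, 4 > 0, confirmed minimum.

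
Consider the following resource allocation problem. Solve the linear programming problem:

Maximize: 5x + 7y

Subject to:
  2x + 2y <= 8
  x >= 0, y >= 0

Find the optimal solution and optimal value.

The feasible region has vertices at [(0, 0), (4, 0), (0, 4)].
Checking objective 5x + 7y at each vertex:
  (0, 0): 5*0 + 7*0 = 0
  (4, 0): 5*4 + 7*0 = 20
  (0, 4): 5*0 + 7*4 = 28
Maximum is 28 at (0, 4).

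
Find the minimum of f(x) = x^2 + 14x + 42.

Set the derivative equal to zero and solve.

f(x) = x^2 + 14x + 42
f'(x) = 2x + (14) = 0
x = -14/2 = -7
f(-7) = -7
Since f''(x) = 2 > 0, this is a minimum.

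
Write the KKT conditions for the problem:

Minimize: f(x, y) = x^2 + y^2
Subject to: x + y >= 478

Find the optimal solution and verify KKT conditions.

KKT conditions for min x^2 + y^2 s.t. x + y >= 478:
Stationarity: 2x = mu, 2y = mu
So x = y = mu/2.
Complementary slackness: mu*(x + y - 478) = 0
Primal feasibility: x + y >= 478; dual feasibility: mu >= 0
If mu = 0 then x = y = 0, but 0 + 0 < 478 is infeasible, so the constraint is active.
Constraint active: x + y = 2*(mu/2) = 478 => mu = 478
x = y = 239, f = 114242
Verify: stationarity 2*239 = 478 = mu; primal 239 + 239 = 478 >= 478; dual mu = 478 >= 0; complementary slackness 478*(478 - 478) = 0. All KKT conditions hold.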